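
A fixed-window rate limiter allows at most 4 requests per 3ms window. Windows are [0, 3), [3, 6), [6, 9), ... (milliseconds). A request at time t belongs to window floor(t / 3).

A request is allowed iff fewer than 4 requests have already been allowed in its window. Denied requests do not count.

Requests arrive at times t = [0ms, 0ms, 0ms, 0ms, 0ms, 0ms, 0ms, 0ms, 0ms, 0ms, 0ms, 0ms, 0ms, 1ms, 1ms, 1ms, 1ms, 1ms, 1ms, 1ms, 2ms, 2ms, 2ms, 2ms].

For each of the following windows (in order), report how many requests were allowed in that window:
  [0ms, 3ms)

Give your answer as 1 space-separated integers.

Answer: 4

Derivation:
Processing requests:
  req#1 t=0ms (window 0): ALLOW
  req#2 t=0ms (window 0): ALLOW
  req#3 t=0ms (window 0): ALLOW
  req#4 t=0ms (window 0): ALLOW
  req#5 t=0ms (window 0): DENY
  req#6 t=0ms (window 0): DENY
  req#7 t=0ms (window 0): DENY
  req#8 t=0ms (window 0): DENY
  req#9 t=0ms (window 0): DENY
  req#10 t=0ms (window 0): DENY
  req#11 t=0ms (window 0): DENY
  req#12 t=0ms (window 0): DENY
  req#13 t=0ms (window 0): DENY
  req#14 t=1ms (window 0): DENY
  req#15 t=1ms (window 0): DENY
  req#16 t=1ms (window 0): DENY
  req#17 t=1ms (window 0): DENY
  req#18 t=1ms (window 0): DENY
  req#19 t=1ms (window 0): DENY
  req#20 t=1ms (window 0): DENY
  req#21 t=2ms (window 0): DENY
  req#22 t=2ms (window 0): DENY
  req#23 t=2ms (window 0): DENY
  req#24 t=2ms (window 0): DENY

Allowed counts by window: 4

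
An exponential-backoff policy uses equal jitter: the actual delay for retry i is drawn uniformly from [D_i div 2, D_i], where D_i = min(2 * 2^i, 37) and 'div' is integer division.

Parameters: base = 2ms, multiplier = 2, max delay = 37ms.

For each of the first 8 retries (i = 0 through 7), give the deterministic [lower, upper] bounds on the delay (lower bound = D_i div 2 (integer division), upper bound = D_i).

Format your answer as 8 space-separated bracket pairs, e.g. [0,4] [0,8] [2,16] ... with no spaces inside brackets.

Answer: [1,2] [2,4] [4,8] [8,16] [16,32] [18,37] [18,37] [18,37]

Derivation:
Computing bounds per retry:
  i=0: D_i=min(2*2^0,37)=2, bounds=[1,2]
  i=1: D_i=min(2*2^1,37)=4, bounds=[2,4]
  i=2: D_i=min(2*2^2,37)=8, bounds=[4,8]
  i=3: D_i=min(2*2^3,37)=16, bounds=[8,16]
  i=4: D_i=min(2*2^4,37)=32, bounds=[16,32]
  i=5: D_i=min(2*2^5,37)=37, bounds=[18,37]
  i=6: D_i=min(2*2^6,37)=37, bounds=[18,37]
  i=7: D_i=min(2*2^7,37)=37, bounds=[18,37]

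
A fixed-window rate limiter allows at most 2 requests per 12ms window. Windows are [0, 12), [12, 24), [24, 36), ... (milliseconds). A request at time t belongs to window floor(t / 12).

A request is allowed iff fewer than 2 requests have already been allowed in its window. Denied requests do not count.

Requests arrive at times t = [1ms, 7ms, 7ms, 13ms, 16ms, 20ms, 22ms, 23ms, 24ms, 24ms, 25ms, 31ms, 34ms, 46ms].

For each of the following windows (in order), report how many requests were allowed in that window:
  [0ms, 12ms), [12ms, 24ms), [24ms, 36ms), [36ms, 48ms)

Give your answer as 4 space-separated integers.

Processing requests:
  req#1 t=1ms (window 0): ALLOW
  req#2 t=7ms (window 0): ALLOW
  req#3 t=7ms (window 0): DENY
  req#4 t=13ms (window 1): ALLOW
  req#5 t=16ms (window 1): ALLOW
  req#6 t=20ms (window 1): DENY
  req#7 t=22ms (window 1): DENY
  req#8 t=23ms (window 1): DENY
  req#9 t=24ms (window 2): ALLOW
  req#10 t=24ms (window 2): ALLOW
  req#11 t=25ms (window 2): DENY
  req#12 t=31ms (window 2): DENY
  req#13 t=34ms (window 2): DENY
  req#14 t=46ms (window 3): ALLOW

Allowed counts by window: 2 2 2 1

Answer: 2 2 2 1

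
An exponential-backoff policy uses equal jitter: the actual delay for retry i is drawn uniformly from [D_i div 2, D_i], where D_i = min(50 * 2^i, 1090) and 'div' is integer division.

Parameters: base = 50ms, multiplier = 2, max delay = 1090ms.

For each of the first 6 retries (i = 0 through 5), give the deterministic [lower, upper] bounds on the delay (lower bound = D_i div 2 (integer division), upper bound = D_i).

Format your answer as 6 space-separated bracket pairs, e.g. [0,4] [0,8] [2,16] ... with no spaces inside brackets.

Computing bounds per retry:
  i=0: D_i=min(50*2^0,1090)=50, bounds=[25,50]
  i=1: D_i=min(50*2^1,1090)=100, bounds=[50,100]
  i=2: D_i=min(50*2^2,1090)=200, bounds=[100,200]
  i=3: D_i=min(50*2^3,1090)=400, bounds=[200,400]
  i=4: D_i=min(50*2^4,1090)=800, bounds=[400,800]
  i=5: D_i=min(50*2^5,1090)=1090, bounds=[545,1090]

Answer: [25,50] [50,100] [100,200] [200,400] [400,800] [545,1090]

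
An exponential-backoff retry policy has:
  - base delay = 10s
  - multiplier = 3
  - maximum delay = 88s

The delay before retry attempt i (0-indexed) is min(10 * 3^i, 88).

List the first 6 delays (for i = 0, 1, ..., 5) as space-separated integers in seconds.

Answer: 10 30 88 88 88 88

Derivation:
Computing each delay:
  i=0: min(10*3^0, 88) = 10
  i=1: min(10*3^1, 88) = 30
  i=2: min(10*3^2, 88) = 88
  i=3: min(10*3^3, 88) = 88
  i=4: min(10*3^4, 88) = 88
  i=5: min(10*3^5, 88) = 88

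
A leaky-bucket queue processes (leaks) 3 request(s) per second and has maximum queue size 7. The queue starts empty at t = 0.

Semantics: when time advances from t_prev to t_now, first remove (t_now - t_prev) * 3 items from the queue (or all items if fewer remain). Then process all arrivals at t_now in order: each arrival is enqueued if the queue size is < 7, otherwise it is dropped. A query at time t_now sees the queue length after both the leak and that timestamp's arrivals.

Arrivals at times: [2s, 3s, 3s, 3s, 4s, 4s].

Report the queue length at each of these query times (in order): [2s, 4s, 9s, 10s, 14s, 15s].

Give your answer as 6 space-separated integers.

Queue lengths at query times:
  query t=2s: backlog = 1
  query t=4s: backlog = 2
  query t=9s: backlog = 0
  query t=10s: backlog = 0
  query t=14s: backlog = 0
  query t=15s: backlog = 0

Answer: 1 2 0 0 0 0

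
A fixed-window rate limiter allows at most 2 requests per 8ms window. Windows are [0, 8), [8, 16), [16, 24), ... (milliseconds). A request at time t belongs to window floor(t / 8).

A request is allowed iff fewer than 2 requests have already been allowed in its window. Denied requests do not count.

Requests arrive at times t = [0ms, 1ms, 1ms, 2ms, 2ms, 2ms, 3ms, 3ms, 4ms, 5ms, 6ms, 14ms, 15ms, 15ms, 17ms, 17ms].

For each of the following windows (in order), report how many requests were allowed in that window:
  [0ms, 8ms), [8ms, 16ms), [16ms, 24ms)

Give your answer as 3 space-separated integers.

Processing requests:
  req#1 t=0ms (window 0): ALLOW
  req#2 t=1ms (window 0): ALLOW
  req#3 t=1ms (window 0): DENY
  req#4 t=2ms (window 0): DENY
  req#5 t=2ms (window 0): DENY
  req#6 t=2ms (window 0): DENY
  req#7 t=3ms (window 0): DENY
  req#8 t=3ms (window 0): DENY
  req#9 t=4ms (window 0): DENY
  req#10 t=5ms (window 0): DENY
  req#11 t=6ms (window 0): DENY
  req#12 t=14ms (window 1): ALLOW
  req#13 t=15ms (window 1): ALLOW
  req#14 t=15ms (window 1): DENY
  req#15 t=17ms (window 2): ALLOW
  req#16 t=17ms (window 2): ALLOW

Allowed counts by window: 2 2 2

Answer: 2 2 2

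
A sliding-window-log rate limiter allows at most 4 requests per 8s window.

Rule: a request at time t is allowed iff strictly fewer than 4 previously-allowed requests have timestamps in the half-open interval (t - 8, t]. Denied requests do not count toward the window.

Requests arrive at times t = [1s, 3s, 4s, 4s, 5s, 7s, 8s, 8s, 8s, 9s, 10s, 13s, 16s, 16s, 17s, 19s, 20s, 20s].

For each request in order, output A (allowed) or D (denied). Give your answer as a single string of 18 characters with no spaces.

Tracking allowed requests in the window:
  req#1 t=1s: ALLOW
  req#2 t=3s: ALLOW
  req#3 t=4s: ALLOW
  req#4 t=4s: ALLOW
  req#5 t=5s: DENY
  req#6 t=7s: DENY
  req#7 t=8s: DENY
  req#8 t=8s: DENY
  req#9 t=8s: DENY
  req#10 t=9s: ALLOW
  req#11 t=10s: DENY
  req#12 t=13s: ALLOW
  req#13 t=16s: ALLOW
  req#14 t=16s: ALLOW
  req#15 t=17s: ALLOW
  req#16 t=19s: DENY
  req#17 t=20s: DENY
  req#18 t=20s: DENY

Answer: AAAADDDDDADAAAADDD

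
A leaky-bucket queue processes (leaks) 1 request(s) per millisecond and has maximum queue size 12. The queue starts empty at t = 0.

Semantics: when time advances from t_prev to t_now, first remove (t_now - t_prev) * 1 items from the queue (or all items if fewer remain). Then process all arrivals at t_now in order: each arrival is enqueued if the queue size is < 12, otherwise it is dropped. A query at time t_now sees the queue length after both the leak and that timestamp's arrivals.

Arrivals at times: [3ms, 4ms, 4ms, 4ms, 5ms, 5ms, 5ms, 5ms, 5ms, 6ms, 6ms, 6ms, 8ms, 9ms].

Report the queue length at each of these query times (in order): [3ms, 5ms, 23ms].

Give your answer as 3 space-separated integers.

Queue lengths at query times:
  query t=3ms: backlog = 1
  query t=5ms: backlog = 7
  query t=23ms: backlog = 0

Answer: 1 7 0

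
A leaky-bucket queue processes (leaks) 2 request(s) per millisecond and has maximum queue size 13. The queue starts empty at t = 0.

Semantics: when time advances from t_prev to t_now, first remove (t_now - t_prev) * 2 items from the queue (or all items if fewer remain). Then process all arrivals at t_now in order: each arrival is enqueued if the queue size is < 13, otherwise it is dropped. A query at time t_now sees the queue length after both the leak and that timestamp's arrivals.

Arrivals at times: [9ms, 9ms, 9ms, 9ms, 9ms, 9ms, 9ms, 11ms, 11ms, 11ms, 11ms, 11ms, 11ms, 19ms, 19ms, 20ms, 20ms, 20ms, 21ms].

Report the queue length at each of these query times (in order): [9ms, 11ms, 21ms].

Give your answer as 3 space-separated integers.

Answer: 7 9 2

Derivation:
Queue lengths at query times:
  query t=9ms: backlog = 7
  query t=11ms: backlog = 9
  query t=21ms: backlog = 2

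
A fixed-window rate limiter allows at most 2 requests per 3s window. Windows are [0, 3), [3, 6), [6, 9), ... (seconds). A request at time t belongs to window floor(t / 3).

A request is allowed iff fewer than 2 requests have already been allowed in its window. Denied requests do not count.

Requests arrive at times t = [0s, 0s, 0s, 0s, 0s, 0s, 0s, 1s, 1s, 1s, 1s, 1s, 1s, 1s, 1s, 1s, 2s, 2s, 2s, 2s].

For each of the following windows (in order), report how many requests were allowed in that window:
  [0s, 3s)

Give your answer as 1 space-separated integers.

Processing requests:
  req#1 t=0s (window 0): ALLOW
  req#2 t=0s (window 0): ALLOW
  req#3 t=0s (window 0): DENY
  req#4 t=0s (window 0): DENY
  req#5 t=0s (window 0): DENY
  req#6 t=0s (window 0): DENY
  req#7 t=0s (window 0): DENY
  req#8 t=1s (window 0): DENY
  req#9 t=1s (window 0): DENY
  req#10 t=1s (window 0): DENY
  req#11 t=1s (window 0): DENY
  req#12 t=1s (window 0): DENY
  req#13 t=1s (window 0): DENY
  req#14 t=1s (window 0): DENY
  req#15 t=1s (window 0): DENY
  req#16 t=1s (window 0): DENY
  req#17 t=2s (window 0): DENY
  req#18 t=2s (window 0): DENY
  req#19 t=2s (window 0): DENY
  req#20 t=2s (window 0): DENY

Allowed counts by window: 2

Answer: 2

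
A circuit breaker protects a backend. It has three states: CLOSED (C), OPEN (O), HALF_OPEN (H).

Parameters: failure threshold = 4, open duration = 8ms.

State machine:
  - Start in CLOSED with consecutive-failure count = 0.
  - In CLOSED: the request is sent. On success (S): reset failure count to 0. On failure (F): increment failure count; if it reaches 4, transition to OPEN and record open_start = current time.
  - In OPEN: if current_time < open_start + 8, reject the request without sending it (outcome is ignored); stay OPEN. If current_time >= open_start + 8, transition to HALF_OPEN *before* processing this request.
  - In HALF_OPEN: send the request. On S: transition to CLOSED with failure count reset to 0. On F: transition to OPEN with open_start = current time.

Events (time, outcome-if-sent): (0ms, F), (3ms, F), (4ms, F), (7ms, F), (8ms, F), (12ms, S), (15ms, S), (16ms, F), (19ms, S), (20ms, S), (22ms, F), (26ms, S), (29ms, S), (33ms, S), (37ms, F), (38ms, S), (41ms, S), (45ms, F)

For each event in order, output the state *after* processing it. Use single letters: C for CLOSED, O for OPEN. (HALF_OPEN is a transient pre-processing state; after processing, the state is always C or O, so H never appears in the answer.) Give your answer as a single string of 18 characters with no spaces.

Answer: CCCOOOCCCCCCCCCCCC

Derivation:
State after each event:
  event#1 t=0ms outcome=F: state=CLOSED
  event#2 t=3ms outcome=F: state=CLOSED
  event#3 t=4ms outcome=F: state=CLOSED
  event#4 t=7ms outcome=F: state=OPEN
  event#5 t=8ms outcome=F: state=OPEN
  event#6 t=12ms outcome=S: state=OPEN
  event#7 t=15ms outcome=S: state=CLOSED
  event#8 t=16ms outcome=F: state=CLOSED
  event#9 t=19ms outcome=S: state=CLOSED
  event#10 t=20ms outcome=S: state=CLOSED
  event#11 t=22ms outcome=F: state=CLOSED
  event#12 t=26ms outcome=S: state=CLOSED
  event#13 t=29ms outcome=S: state=CLOSED
  event#14 t=33ms outcome=S: state=CLOSED
  event#15 t=37ms outcome=F: state=CLOSED
  event#16 t=38ms outcome=S: state=CLOSED
  event#17 t=41ms outcome=S: state=CLOSED
  event#18 t=45ms outcome=F: state=CLOSED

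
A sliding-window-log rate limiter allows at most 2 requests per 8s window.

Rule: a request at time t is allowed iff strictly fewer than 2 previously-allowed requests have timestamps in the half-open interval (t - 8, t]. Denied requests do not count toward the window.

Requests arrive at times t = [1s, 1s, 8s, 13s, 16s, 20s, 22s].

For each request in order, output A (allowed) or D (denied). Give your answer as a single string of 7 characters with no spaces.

Tracking allowed requests in the window:
  req#1 t=1s: ALLOW
  req#2 t=1s: ALLOW
  req#3 t=8s: DENY
  req#4 t=13s: ALLOW
  req#5 t=16s: ALLOW
  req#6 t=20s: DENY
  req#7 t=22s: ALLOW

Answer: AADAADA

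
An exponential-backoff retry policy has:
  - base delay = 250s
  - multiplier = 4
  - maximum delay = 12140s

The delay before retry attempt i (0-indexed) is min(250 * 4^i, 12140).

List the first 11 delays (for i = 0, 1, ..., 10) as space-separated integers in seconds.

Computing each delay:
  i=0: min(250*4^0, 12140) = 250
  i=1: min(250*4^1, 12140) = 1000
  i=2: min(250*4^2, 12140) = 4000
  i=3: min(250*4^3, 12140) = 12140
  i=4: min(250*4^4, 12140) = 12140
  i=5: min(250*4^5, 12140) = 12140
  i=6: min(250*4^6, 12140) = 12140
  i=7: min(250*4^7, 12140) = 12140
  i=8: min(250*4^8, 12140) = 12140
  i=9: min(250*4^9, 12140) = 12140
  i=10: min(250*4^10, 12140) = 12140

Answer: 250 1000 4000 12140 12140 12140 12140 12140 12140 12140 12140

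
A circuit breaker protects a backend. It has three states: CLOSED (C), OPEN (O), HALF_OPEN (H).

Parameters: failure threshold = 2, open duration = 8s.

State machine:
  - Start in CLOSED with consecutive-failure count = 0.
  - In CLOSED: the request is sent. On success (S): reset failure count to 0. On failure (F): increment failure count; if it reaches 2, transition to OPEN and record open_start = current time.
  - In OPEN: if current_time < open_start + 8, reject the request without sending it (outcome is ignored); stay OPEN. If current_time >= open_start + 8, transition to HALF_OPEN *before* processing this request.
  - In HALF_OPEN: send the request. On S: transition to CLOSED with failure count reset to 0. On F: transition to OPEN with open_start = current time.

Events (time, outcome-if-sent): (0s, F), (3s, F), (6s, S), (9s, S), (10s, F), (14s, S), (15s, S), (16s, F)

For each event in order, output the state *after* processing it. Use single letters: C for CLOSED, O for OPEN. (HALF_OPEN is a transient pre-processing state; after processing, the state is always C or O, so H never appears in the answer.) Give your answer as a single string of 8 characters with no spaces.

Answer: COOOOCCC

Derivation:
State after each event:
  event#1 t=0s outcome=F: state=CLOSED
  event#2 t=3s outcome=F: state=OPEN
  event#3 t=6s outcome=S: state=OPEN
  event#4 t=9s outcome=S: state=OPEN
  event#5 t=10s outcome=F: state=OPEN
  event#6 t=14s outcome=S: state=CLOSED
  event#7 t=15s outcome=S: state=CLOSED
  event#8 t=16s outcome=F: state=CLOSED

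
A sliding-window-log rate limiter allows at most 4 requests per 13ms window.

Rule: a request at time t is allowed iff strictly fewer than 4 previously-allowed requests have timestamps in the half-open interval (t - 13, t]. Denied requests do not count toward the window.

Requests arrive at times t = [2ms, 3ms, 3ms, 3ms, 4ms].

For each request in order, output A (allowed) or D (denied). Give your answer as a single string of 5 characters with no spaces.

Answer: AAAAD

Derivation:
Tracking allowed requests in the window:
  req#1 t=2ms: ALLOW
  req#2 t=3ms: ALLOW
  req#3 t=3ms: ALLOW
  req#4 t=3ms: ALLOW
  req#5 t=4ms: DENY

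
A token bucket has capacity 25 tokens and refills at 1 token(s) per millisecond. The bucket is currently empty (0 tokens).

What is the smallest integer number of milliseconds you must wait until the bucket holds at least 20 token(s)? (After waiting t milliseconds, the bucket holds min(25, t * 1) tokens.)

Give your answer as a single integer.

Need t * 1 >= 20, so t >= 20/1.
Smallest integer t = ceil(20/1) = 20.

Answer: 20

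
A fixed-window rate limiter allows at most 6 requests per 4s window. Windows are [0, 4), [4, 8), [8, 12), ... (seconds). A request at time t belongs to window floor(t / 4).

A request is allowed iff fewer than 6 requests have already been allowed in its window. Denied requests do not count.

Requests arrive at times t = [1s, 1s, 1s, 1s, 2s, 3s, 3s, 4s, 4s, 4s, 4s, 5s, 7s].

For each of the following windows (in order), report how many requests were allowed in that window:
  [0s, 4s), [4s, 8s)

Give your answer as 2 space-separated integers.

Processing requests:
  req#1 t=1s (window 0): ALLOW
  req#2 t=1s (window 0): ALLOW
  req#3 t=1s (window 0): ALLOW
  req#4 t=1s (window 0): ALLOW
  req#5 t=2s (window 0): ALLOW
  req#6 t=3s (window 0): ALLOW
  req#7 t=3s (window 0): DENY
  req#8 t=4s (window 1): ALLOW
  req#9 t=4s (window 1): ALLOW
  req#10 t=4s (window 1): ALLOW
  req#11 t=4s (window 1): ALLOW
  req#12 t=5s (window 1): ALLOW
  req#13 t=7s (window 1): ALLOW

Allowed counts by window: 6 6

Answer: 6 6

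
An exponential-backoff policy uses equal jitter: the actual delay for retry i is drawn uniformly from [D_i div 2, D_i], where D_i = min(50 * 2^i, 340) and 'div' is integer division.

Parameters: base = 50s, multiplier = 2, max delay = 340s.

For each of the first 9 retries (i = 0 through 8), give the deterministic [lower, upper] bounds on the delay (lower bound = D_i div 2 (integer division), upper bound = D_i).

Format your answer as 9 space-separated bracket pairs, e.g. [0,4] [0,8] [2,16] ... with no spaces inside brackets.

Answer: [25,50] [50,100] [100,200] [170,340] [170,340] [170,340] [170,340] [170,340] [170,340]

Derivation:
Computing bounds per retry:
  i=0: D_i=min(50*2^0,340)=50, bounds=[25,50]
  i=1: D_i=min(50*2^1,340)=100, bounds=[50,100]
  i=2: D_i=min(50*2^2,340)=200, bounds=[100,200]
  i=3: D_i=min(50*2^3,340)=340, bounds=[170,340]
  i=4: D_i=min(50*2^4,340)=340, bounds=[170,340]
  i=5: D_i=min(50*2^5,340)=340, bounds=[170,340]
  i=6: D_i=min(50*2^6,340)=340, bounds=[170,340]
  i=7: D_i=min(50*2^7,340)=340, bounds=[170,340]
  i=8: D_i=min(50*2^8,340)=340, bounds=[170,340]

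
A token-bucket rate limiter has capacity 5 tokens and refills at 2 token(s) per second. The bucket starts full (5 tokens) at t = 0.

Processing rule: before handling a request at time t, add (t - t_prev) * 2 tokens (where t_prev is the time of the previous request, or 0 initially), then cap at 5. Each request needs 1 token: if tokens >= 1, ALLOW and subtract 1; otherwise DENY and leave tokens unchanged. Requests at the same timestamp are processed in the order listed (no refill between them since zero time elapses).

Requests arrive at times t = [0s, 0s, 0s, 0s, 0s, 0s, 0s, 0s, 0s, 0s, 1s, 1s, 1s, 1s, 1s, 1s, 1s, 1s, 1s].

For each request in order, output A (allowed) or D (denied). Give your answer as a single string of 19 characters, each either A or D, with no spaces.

Answer: AAAAADDDDDAADDDDDDD

Derivation:
Simulating step by step:
  req#1 t=0s: ALLOW
  req#2 t=0s: ALLOW
  req#3 t=0s: ALLOW
  req#4 t=0s: ALLOW
  req#5 t=0s: ALLOW
  req#6 t=0s: DENY
  req#7 t=0s: DENY
  req#8 t=0s: DENY
  req#9 t=0s: DENY
  req#10 t=0s: DENY
  req#11 t=1s: ALLOW
  req#12 t=1s: ALLOW
  req#13 t=1s: DENY
  req#14 t=1s: DENY
  req#15 t=1s: DENY
  req#16 t=1s: DENY
  req#17 t=1s: DENY
  req#18 t=1s: DENY
  req#19 t=1s: DENY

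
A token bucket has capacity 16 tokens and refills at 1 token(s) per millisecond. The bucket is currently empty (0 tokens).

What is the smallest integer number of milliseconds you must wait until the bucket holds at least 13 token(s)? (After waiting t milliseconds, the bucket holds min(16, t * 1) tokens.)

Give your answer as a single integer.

Answer: 13

Derivation:
Need t * 1 >= 13, so t >= 13/1.
Smallest integer t = ceil(13/1) = 13.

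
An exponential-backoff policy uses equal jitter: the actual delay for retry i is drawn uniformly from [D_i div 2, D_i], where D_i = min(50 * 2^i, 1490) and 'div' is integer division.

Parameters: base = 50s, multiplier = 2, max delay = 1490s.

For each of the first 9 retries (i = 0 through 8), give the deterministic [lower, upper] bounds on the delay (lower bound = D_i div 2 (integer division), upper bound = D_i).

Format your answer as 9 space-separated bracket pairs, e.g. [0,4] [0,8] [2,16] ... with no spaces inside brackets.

Answer: [25,50] [50,100] [100,200] [200,400] [400,800] [745,1490] [745,1490] [745,1490] [745,1490]

Derivation:
Computing bounds per retry:
  i=0: D_i=min(50*2^0,1490)=50, bounds=[25,50]
  i=1: D_i=min(50*2^1,1490)=100, bounds=[50,100]
  i=2: D_i=min(50*2^2,1490)=200, bounds=[100,200]
  i=3: D_i=min(50*2^3,1490)=400, bounds=[200,400]
  i=4: D_i=min(50*2^4,1490)=800, bounds=[400,800]
  i=5: D_i=min(50*2^5,1490)=1490, bounds=[745,1490]
  i=6: D_i=min(50*2^6,1490)=1490, bounds=[745,1490]
  i=7: D_i=min(50*2^7,1490)=1490, bounds=[745,1490]
  i=8: D_i=min(50*2^8,1490)=1490, bounds=[745,1490]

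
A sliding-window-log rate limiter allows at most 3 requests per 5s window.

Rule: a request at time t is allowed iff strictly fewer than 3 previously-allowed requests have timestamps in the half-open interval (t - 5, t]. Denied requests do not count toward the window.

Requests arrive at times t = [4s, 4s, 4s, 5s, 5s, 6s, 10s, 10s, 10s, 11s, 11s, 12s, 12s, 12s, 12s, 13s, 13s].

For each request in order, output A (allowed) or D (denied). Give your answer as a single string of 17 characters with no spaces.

Answer: AAADDDAAADDDDDDDD

Derivation:
Tracking allowed requests in the window:
  req#1 t=4s: ALLOW
  req#2 t=4s: ALLOW
  req#3 t=4s: ALLOW
  req#4 t=5s: DENY
  req#5 t=5s: DENY
  req#6 t=6s: DENY
  req#7 t=10s: ALLOW
  req#8 t=10s: ALLOW
  req#9 t=10s: ALLOW
  req#10 t=11s: DENY
  req#11 t=11s: DENY
  req#12 t=12s: DENY
  req#13 t=12s: DENY
  req#14 t=12s: DENY
  req#15 t=12s: DENY
  req#16 t=13s: DENY
  req#17 t=13s: DENY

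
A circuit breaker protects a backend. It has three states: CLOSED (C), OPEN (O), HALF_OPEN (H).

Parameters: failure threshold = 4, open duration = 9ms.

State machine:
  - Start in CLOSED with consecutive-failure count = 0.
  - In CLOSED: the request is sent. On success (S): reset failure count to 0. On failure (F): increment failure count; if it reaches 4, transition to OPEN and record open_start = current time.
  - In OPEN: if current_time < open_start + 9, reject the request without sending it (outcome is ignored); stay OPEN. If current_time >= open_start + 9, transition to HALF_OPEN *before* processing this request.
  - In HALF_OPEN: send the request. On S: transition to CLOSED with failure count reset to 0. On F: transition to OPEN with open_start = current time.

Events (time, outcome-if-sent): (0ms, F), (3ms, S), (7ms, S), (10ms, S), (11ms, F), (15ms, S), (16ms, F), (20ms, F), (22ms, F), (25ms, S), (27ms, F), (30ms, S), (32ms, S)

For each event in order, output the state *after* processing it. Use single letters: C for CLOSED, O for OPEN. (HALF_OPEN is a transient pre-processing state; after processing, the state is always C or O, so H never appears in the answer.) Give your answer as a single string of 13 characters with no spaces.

Answer: CCCCCCCCCCCCC

Derivation:
State after each event:
  event#1 t=0ms outcome=F: state=CLOSED
  event#2 t=3ms outcome=S: state=CLOSED
  event#3 t=7ms outcome=S: state=CLOSED
  event#4 t=10ms outcome=S: state=CLOSED
  event#5 t=11ms outcome=F: state=CLOSED
  event#6 t=15ms outcome=S: state=CLOSED
  event#7 t=16ms outcome=F: state=CLOSED
  event#8 t=20ms outcome=F: state=CLOSED
  event#9 t=22ms outcome=F: state=CLOSED
  event#10 t=25ms outcome=S: state=CLOSED
  event#11 t=27ms outcome=F: state=CLOSED
  event#12 t=30ms outcome=S: state=CLOSED
  event#13 t=32ms outcome=S: state=CLOSED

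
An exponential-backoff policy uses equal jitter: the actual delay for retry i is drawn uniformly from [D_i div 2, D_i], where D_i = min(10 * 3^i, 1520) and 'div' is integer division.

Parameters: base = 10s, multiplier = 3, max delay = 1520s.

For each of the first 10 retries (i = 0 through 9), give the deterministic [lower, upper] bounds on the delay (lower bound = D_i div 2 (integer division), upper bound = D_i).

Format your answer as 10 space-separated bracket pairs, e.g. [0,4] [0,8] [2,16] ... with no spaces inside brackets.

Computing bounds per retry:
  i=0: D_i=min(10*3^0,1520)=10, bounds=[5,10]
  i=1: D_i=min(10*3^1,1520)=30, bounds=[15,30]
  i=2: D_i=min(10*3^2,1520)=90, bounds=[45,90]
  i=3: D_i=min(10*3^3,1520)=270, bounds=[135,270]
  i=4: D_i=min(10*3^4,1520)=810, bounds=[405,810]
  i=5: D_i=min(10*3^5,1520)=1520, bounds=[760,1520]
  i=6: D_i=min(10*3^6,1520)=1520, bounds=[760,1520]
  i=7: D_i=min(10*3^7,1520)=1520, bounds=[760,1520]
  i=8: D_i=min(10*3^8,1520)=1520, bounds=[760,1520]
  i=9: D_i=min(10*3^9,1520)=1520, bounds=[760,1520]

Answer: [5,10] [15,30] [45,90] [135,270] [405,810] [760,1520] [760,1520] [760,1520] [760,1520] [760,1520]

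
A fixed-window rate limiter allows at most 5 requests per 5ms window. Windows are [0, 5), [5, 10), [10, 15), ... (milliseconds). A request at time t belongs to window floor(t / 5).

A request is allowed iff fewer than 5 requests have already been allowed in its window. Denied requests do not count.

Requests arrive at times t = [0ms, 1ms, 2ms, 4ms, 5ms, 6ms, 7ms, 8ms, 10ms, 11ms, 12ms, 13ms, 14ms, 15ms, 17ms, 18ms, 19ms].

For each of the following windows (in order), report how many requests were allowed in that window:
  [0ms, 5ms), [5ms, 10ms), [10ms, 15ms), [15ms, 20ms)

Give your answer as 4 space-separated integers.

Processing requests:
  req#1 t=0ms (window 0): ALLOW
  req#2 t=1ms (window 0): ALLOW
  req#3 t=2ms (window 0): ALLOW
  req#4 t=4ms (window 0): ALLOW
  req#5 t=5ms (window 1): ALLOW
  req#6 t=6ms (window 1): ALLOW
  req#7 t=7ms (window 1): ALLOW
  req#8 t=8ms (window 1): ALLOW
  req#9 t=10ms (window 2): ALLOW
  req#10 t=11ms (window 2): ALLOW
  req#11 t=12ms (window 2): ALLOW
  req#12 t=13ms (window 2): ALLOW
  req#13 t=14ms (window 2): ALLOW
  req#14 t=15ms (window 3): ALLOW
  req#15 t=17ms (window 3): ALLOW
  req#16 t=18ms (window 3): ALLOW
  req#17 t=19ms (window 3): ALLOW

Allowed counts by window: 4 4 5 4

Answer: 4 4 5 4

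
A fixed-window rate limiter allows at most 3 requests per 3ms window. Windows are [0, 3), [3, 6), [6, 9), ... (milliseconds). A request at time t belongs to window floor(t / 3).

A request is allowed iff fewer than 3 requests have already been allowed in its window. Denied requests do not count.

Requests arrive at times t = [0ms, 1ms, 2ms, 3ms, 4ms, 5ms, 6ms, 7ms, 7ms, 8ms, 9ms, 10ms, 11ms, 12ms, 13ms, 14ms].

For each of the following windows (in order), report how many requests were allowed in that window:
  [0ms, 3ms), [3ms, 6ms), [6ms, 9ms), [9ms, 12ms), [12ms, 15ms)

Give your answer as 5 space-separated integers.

Processing requests:
  req#1 t=0ms (window 0): ALLOW
  req#2 t=1ms (window 0): ALLOW
  req#3 t=2ms (window 0): ALLOW
  req#4 t=3ms (window 1): ALLOW
  req#5 t=4ms (window 1): ALLOW
  req#6 t=5ms (window 1): ALLOW
  req#7 t=6ms (window 2): ALLOW
  req#8 t=7ms (window 2): ALLOW
  req#9 t=7ms (window 2): ALLOW
  req#10 t=8ms (window 2): DENY
  req#11 t=9ms (window 3): ALLOW
  req#12 t=10ms (window 3): ALLOW
  req#13 t=11ms (window 3): ALLOW
  req#14 t=12ms (window 4): ALLOW
  req#15 t=13ms (window 4): ALLOW
  req#16 t=14ms (window 4): ALLOW

Allowed counts by window: 3 3 3 3 3

Answer: 3 3 3 3 3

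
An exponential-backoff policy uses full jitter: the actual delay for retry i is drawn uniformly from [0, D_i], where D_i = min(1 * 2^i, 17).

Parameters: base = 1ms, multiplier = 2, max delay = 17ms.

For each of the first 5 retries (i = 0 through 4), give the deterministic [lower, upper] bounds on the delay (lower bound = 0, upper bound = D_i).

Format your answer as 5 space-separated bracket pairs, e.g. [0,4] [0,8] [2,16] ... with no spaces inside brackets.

Answer: [0,1] [0,2] [0,4] [0,8] [0,16]

Derivation:
Computing bounds per retry:
  i=0: D_i=min(1*2^0,17)=1, bounds=[0,1]
  i=1: D_i=min(1*2^1,17)=2, bounds=[0,2]
  i=2: D_i=min(1*2^2,17)=4, bounds=[0,4]
  i=3: D_i=min(1*2^3,17)=8, bounds=[0,8]
  i=4: D_i=min(1*2^4,17)=16, bounds=[0,16]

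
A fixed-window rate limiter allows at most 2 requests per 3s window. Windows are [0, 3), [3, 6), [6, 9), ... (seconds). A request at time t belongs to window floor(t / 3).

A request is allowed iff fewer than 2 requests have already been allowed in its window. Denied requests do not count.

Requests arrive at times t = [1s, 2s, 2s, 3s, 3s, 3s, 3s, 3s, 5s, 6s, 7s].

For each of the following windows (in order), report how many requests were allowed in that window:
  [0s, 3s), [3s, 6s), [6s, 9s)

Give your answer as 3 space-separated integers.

Processing requests:
  req#1 t=1s (window 0): ALLOW
  req#2 t=2s (window 0): ALLOW
  req#3 t=2s (window 0): DENY
  req#4 t=3s (window 1): ALLOW
  req#5 t=3s (window 1): ALLOW
  req#6 t=3s (window 1): DENY
  req#7 t=3s (window 1): DENY
  req#8 t=3s (window 1): DENY
  req#9 t=5s (window 1): DENY
  req#10 t=6s (window 2): ALLOW
  req#11 t=7s (window 2): ALLOW

Allowed counts by window: 2 2 2

Answer: 2 2 2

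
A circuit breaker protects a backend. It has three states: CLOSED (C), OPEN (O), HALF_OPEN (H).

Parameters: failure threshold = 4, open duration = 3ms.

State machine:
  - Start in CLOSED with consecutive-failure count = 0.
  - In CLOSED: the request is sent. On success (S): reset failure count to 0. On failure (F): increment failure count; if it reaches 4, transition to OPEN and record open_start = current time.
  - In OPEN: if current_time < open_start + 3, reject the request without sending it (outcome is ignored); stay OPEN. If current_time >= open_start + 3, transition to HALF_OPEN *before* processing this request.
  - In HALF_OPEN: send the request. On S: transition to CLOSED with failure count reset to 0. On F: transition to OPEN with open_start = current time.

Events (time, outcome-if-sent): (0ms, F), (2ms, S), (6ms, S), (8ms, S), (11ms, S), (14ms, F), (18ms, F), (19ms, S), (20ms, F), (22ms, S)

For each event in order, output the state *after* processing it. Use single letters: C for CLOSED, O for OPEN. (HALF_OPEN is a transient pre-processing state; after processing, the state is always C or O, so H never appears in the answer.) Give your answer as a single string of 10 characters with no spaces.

State after each event:
  event#1 t=0ms outcome=F: state=CLOSED
  event#2 t=2ms outcome=S: state=CLOSED
  event#3 t=6ms outcome=S: state=CLOSED
  event#4 t=8ms outcome=S: state=CLOSED
  event#5 t=11ms outcome=S: state=CLOSED
  event#6 t=14ms outcome=F: state=CLOSED
  event#7 t=18ms outcome=F: state=CLOSED
  event#8 t=19ms outcome=S: state=CLOSED
  event#9 t=20ms outcome=F: state=CLOSED
  event#10 t=22ms outcome=S: state=CLOSED

Answer: CCCCCCCCCC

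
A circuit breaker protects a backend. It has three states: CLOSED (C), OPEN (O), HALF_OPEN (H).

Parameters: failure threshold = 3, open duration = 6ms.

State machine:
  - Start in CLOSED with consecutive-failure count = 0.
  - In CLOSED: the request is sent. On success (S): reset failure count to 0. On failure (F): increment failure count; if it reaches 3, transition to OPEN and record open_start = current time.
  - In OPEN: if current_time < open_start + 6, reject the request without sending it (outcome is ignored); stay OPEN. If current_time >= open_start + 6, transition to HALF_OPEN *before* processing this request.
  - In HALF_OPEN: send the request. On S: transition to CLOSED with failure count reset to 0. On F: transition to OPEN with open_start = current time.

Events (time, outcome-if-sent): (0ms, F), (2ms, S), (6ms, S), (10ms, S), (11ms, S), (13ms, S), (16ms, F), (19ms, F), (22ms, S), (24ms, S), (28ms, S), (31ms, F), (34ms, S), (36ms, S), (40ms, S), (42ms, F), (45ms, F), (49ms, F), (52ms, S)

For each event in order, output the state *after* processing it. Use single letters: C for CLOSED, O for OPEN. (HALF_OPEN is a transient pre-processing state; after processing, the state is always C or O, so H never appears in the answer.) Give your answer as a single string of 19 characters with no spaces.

State after each event:
  event#1 t=0ms outcome=F: state=CLOSED
  event#2 t=2ms outcome=S: state=CLOSED
  event#3 t=6ms outcome=S: state=CLOSED
  event#4 t=10ms outcome=S: state=CLOSED
  event#5 t=11ms outcome=S: state=CLOSED
  event#6 t=13ms outcome=S: state=CLOSED
  event#7 t=16ms outcome=F: state=CLOSED
  event#8 t=19ms outcome=F: state=CLOSED
  event#9 t=22ms outcome=S: state=CLOSED
  event#10 t=24ms outcome=S: state=CLOSED
  event#11 t=28ms outcome=S: state=CLOSED
  event#12 t=31ms outcome=F: state=CLOSED
  event#13 t=34ms outcome=S: state=CLOSED
  event#14 t=36ms outcome=S: state=CLOSED
  event#15 t=40ms outcome=S: state=CLOSED
  event#16 t=42ms outcome=F: state=CLOSED
  event#17 t=45ms outcome=F: state=CLOSED
  event#18 t=49ms outcome=F: state=OPEN
  event#19 t=52ms outcome=S: state=OPEN

Answer: CCCCCCCCCCCCCCCCCOO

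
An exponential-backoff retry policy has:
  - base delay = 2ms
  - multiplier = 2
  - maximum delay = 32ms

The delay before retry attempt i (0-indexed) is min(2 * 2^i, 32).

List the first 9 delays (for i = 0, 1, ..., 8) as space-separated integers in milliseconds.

Answer: 2 4 8 16 32 32 32 32 32

Derivation:
Computing each delay:
  i=0: min(2*2^0, 32) = 2
  i=1: min(2*2^1, 32) = 4
  i=2: min(2*2^2, 32) = 8
  i=3: min(2*2^3, 32) = 16
  i=4: min(2*2^4, 32) = 32
  i=5: min(2*2^5, 32) = 32
  i=6: min(2*2^6, 32) = 32
  i=7: min(2*2^7, 32) = 32
  i=8: min(2*2^8, 32) = 32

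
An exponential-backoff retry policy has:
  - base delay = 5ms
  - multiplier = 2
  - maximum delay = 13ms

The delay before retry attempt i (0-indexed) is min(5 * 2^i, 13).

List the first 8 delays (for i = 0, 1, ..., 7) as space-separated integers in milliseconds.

Computing each delay:
  i=0: min(5*2^0, 13) = 5
  i=1: min(5*2^1, 13) = 10
  i=2: min(5*2^2, 13) = 13
  i=3: min(5*2^3, 13) = 13
  i=4: min(5*2^4, 13) = 13
  i=5: min(5*2^5, 13) = 13
  i=6: min(5*2^6, 13) = 13
  i=7: min(5*2^7, 13) = 13

Answer: 5 10 13 13 13 13 13 13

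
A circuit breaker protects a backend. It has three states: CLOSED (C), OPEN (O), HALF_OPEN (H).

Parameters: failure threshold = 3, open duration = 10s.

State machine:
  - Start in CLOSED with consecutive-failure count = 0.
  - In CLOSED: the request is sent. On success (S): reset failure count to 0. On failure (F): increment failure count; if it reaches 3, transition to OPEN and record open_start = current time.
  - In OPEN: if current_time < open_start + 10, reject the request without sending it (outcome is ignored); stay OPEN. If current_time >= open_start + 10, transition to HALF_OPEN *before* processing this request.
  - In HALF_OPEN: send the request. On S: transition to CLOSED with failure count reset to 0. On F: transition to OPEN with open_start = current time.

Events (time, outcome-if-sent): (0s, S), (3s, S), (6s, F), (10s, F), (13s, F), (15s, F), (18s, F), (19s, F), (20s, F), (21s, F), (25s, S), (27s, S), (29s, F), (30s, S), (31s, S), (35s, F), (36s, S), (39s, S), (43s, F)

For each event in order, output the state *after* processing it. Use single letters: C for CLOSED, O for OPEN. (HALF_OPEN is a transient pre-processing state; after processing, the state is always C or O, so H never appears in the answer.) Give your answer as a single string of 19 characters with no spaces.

Answer: CCCCOOOOOOCCCCCCCCC

Derivation:
State after each event:
  event#1 t=0s outcome=S: state=CLOSED
  event#2 t=3s outcome=S: state=CLOSED
  event#3 t=6s outcome=F: state=CLOSED
  event#4 t=10s outcome=F: state=CLOSED
  event#5 t=13s outcome=F: state=OPEN
  event#6 t=15s outcome=F: state=OPEN
  event#7 t=18s outcome=F: state=OPEN
  event#8 t=19s outcome=F: state=OPEN
  event#9 t=20s outcome=F: state=OPEN
  event#10 t=21s outcome=F: state=OPEN
  event#11 t=25s outcome=S: state=CLOSED
  event#12 t=27s outcome=S: state=CLOSED
  event#13 t=29s outcome=F: state=CLOSED
  event#14 t=30s outcome=S: state=CLOSED
  event#15 t=31s outcome=S: state=CLOSED
  event#16 t=35s outcome=F: state=CLOSED
  event#17 t=36s outcome=S: state=CLOSED
  event#18 t=39s outcome=S: state=CLOSED
  event#19 t=43s outcome=F: state=CLOSED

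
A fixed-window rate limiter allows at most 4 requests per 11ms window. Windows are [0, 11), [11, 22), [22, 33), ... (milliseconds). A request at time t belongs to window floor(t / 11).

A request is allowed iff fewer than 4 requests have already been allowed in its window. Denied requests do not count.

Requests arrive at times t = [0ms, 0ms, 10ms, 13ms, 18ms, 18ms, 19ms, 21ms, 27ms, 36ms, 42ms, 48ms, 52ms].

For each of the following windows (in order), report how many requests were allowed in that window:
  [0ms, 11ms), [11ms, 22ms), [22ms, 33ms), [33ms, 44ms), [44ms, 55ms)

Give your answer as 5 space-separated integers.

Answer: 3 4 1 2 2

Derivation:
Processing requests:
  req#1 t=0ms (window 0): ALLOW
  req#2 t=0ms (window 0): ALLOW
  req#3 t=10ms (window 0): ALLOW
  req#4 t=13ms (window 1): ALLOW
  req#5 t=18ms (window 1): ALLOW
  req#6 t=18ms (window 1): ALLOW
  req#7 t=19ms (window 1): ALLOW
  req#8 t=21ms (window 1): DENY
  req#9 t=27ms (window 2): ALLOW
  req#10 t=36ms (window 3): ALLOW
  req#11 t=42ms (window 3): ALLOW
  req#12 t=48ms (window 4): ALLOW
  req#13 t=52ms (window 4): ALLOW

Allowed counts by window: 3 4 1 2 2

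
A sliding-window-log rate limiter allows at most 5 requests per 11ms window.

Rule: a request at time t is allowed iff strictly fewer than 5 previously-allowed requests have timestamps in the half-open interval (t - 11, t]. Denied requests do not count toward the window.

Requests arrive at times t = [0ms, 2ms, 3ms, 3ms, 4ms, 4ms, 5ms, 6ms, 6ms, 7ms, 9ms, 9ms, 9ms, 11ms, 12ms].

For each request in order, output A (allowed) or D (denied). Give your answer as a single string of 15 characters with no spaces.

Answer: AAAAADDDDDDDDAD

Derivation:
Tracking allowed requests in the window:
  req#1 t=0ms: ALLOW
  req#2 t=2ms: ALLOW
  req#3 t=3ms: ALLOW
  req#4 t=3ms: ALLOW
  req#5 t=4ms: ALLOW
  req#6 t=4ms: DENY
  req#7 t=5ms: DENY
  req#8 t=6ms: DENY
  req#9 t=6ms: DENY
  req#10 t=7ms: DENY
  req#11 t=9ms: DENY
  req#12 t=9ms: DENY
  req#13 t=9ms: DENY
  req#14 t=11ms: ALLOW
  req#15 t=12ms: DENY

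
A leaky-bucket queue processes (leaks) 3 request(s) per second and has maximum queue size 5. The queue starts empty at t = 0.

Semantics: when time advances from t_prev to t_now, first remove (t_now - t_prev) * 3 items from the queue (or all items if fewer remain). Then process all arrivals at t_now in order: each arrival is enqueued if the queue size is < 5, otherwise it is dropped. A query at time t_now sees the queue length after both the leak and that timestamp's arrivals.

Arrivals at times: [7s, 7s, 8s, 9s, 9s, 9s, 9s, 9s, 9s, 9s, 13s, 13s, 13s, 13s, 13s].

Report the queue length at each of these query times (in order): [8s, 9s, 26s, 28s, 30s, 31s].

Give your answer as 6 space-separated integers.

Queue lengths at query times:
  query t=8s: backlog = 1
  query t=9s: backlog = 5
  query t=26s: backlog = 0
  query t=28s: backlog = 0
  query t=30s: backlog = 0
  query t=31s: backlog = 0

Answer: 1 5 0 0 0 0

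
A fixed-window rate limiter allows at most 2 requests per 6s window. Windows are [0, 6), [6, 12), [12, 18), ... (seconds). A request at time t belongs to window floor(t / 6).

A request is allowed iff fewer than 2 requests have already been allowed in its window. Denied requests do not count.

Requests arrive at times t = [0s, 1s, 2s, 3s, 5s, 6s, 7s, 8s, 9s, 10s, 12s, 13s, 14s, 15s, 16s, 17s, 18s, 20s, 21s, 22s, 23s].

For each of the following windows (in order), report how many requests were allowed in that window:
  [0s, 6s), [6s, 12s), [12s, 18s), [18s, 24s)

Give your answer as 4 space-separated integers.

Answer: 2 2 2 2

Derivation:
Processing requests:
  req#1 t=0s (window 0): ALLOW
  req#2 t=1s (window 0): ALLOW
  req#3 t=2s (window 0): DENY
  req#4 t=3s (window 0): DENY
  req#5 t=5s (window 0): DENY
  req#6 t=6s (window 1): ALLOW
  req#7 t=7s (window 1): ALLOW
  req#8 t=8s (window 1): DENY
  req#9 t=9s (window 1): DENY
  req#10 t=10s (window 1): DENY
  req#11 t=12s (window 2): ALLOW
  req#12 t=13s (window 2): ALLOW
  req#13 t=14s (window 2): DENY
  req#14 t=15s (window 2): DENY
  req#15 t=16s (window 2): DENY
  req#16 t=17s (window 2): DENY
  req#17 t=18s (window 3): ALLOW
  req#18 t=20s (window 3): ALLOW
  req#19 t=21s (window 3): DENY
  req#20 t=22s (window 3): DENY
  req#21 t=23s (window 3): DENY

Allowed counts by window: 2 2 2 2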